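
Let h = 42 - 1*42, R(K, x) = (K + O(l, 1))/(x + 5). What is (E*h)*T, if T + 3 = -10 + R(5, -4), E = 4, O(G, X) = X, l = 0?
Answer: 0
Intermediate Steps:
R(K, x) = (1 + K)/(5 + x) (R(K, x) = (K + 1)/(x + 5) = (1 + K)/(5 + x))
h = 0 (h = 42 - 42 = 0)
T = -7 (T = -3 + (-10 + (1 + 5)/(5 - 4)) = -3 + (-10 + 6/1) = -3 + (-10 + 1*6) = -3 + (-10 + 6) = -3 - 4 = -7)
(E*h)*T = (4*0)*(-7) = 0*(-7) = 0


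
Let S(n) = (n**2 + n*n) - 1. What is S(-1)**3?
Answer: 1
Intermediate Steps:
S(n) = -1 + 2*n**2 (S(n) = (n**2 + n**2) - 1 = 2*n**2 - 1 = -1 + 2*n**2)
S(-1)**3 = (-1 + 2*(-1)**2)**3 = (-1 + 2*1)**3 = (-1 + 2)**3 = 1**3 = 1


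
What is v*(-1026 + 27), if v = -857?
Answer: 856143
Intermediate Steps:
v*(-1026 + 27) = -857*(-1026 + 27) = -857*(-999) = 856143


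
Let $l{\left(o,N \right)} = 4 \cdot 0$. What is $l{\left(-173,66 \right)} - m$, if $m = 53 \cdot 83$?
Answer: $-4399$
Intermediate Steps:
$l{\left(o,N \right)} = 0$
$m = 4399$
$l{\left(-173,66 \right)} - m = 0 - 4399 = -4399$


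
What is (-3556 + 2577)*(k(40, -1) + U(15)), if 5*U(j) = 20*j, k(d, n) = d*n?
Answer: -19580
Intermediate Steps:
U(j) = 4*j (U(j) = (20*j)/5 = 4*j)
(-3556 + 2577)*(k(40, -1) + U(15)) = (-3556 + 2577)*(40*(-1) + 4*15) = -979*(-40 + 60) = -979*20 = -19580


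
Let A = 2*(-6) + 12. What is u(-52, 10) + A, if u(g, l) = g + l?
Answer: -42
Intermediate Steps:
A = 0 (A = -12 + 12 = 0)
u(-52, 10) + A = (-52 + 10) + 0 = -42 + 0 = -42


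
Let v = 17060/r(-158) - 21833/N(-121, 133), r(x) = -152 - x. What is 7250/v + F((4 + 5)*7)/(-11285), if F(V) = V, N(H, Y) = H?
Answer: 29630148123/12386743265 ≈ 2.3921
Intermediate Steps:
v = 1097629/363 (v = 17060/(-152 - 1*(-158)) - 21833/(-121) = 17060/(-152 + 158) - 21833*(-1/121) = 17060/6 + 21833/121 = 17060*(1/6) + 21833/121 = 8530/3 + 21833/121 = 1097629/363 ≈ 3023.8)
7250/v + F((4 + 5)*7)/(-11285) = 7250/(1097629/363) + ((4 + 5)*7)/(-11285) = 7250*(363/1097629) + (9*7)*(-1/11285) = 2631750/1097629 + 63*(-1/11285) = 2631750/1097629 - 63/11285 = 29630148123/12386743265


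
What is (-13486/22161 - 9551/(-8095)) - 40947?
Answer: -7345514759824/179393295 ≈ -40946.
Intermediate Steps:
(-13486/22161 - 9551/(-8095)) - 40947 = (-13486*1/22161 - 9551*(-1/8095)) - 40947 = (-13486/22161 + 9551/8095) - 40947 = 102490541/179393295 - 40947 = -7345514759824/179393295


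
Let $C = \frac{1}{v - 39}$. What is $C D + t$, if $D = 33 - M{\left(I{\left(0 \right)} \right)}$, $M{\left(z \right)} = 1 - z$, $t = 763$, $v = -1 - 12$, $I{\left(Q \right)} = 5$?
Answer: $\frac{39639}{52} \approx 762.29$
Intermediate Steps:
$v = -13$ ($v = -1 - 12 = -13$)
$C = - \frac{1}{52}$ ($C = \frac{1}{-13 - 39} = \frac{1}{-52} = - \frac{1}{52} \approx -0.019231$)
$D = 37$ ($D = 33 - \left(1 - 5\right) = 33 - -4 = 33 + 4 = 37$)
$C D + t = \left(- \frac{1}{52}\right) 37 + 763 = - \frac{37}{52} + 763 = \frac{39639}{52}$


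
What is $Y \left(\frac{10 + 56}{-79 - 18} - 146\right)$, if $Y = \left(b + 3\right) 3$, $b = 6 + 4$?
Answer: $- \frac{554892}{97} \approx -5720.5$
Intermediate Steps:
$b = 10$
$Y = 39$ ($Y = \left(10 + 3\right) 3 = 13 \cdot 3 = 39$)
$Y \left(\frac{10 + 56}{-79 - 18} - 146\right) = 39 \left(\frac{10 + 56}{-79 - 18} - 146\right) = 39 \left(\frac{66}{-97} - 146\right) = 39 \left(66 \left(- \frac{1}{97}\right) - 146\right) = 39 \left(- \frac{66}{97} - 146\right) = 39 \left(- \frac{14228}{97}\right) = - \frac{554892}{97}$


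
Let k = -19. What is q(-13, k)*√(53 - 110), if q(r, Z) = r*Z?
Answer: 247*I*√57 ≈ 1864.8*I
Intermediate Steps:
q(r, Z) = Z*r
q(-13, k)*√(53 - 110) = (-19*(-13))*√(53 - 110) = 247*√(-57) = 247*(I*√57) = 247*I*√57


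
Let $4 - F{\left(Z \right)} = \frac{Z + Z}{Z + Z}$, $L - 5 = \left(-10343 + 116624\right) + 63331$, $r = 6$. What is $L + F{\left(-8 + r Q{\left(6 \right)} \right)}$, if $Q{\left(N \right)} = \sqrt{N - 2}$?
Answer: $169620$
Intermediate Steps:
$Q{\left(N \right)} = \sqrt{-2 + N}$
$L = 169617$ ($L = 5 + \left(\left(-10343 + 116624\right) + 63331\right) = 5 + \left(106281 + 63331\right) = 5 + 169612 = 169617$)
$F{\left(Z \right)} = 3$ ($F{\left(Z \right)} = 4 - \frac{Z + Z}{Z + Z} = 4 - \frac{2 Z}{2 Z} = 4 - 2 Z \frac{1}{2 Z} = 4 - 1 = 3$)
$L + F{\left(-8 + r Q{\left(6 \right)} \right)} = 169617 + 3 = 169620$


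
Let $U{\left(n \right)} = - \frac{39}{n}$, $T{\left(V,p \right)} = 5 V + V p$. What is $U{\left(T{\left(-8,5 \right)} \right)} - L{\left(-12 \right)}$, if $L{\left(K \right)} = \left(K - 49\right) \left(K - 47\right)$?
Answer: $- \frac{287881}{80} \approx -3598.5$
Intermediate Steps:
$L{\left(K \right)} = \left(-49 + K\right) \left(-47 + K\right)$
$U{\left(T{\left(-8,5 \right)} \right)} - L{\left(-12 \right)} = - \frac{39}{\left(-8\right) \left(5 + 5\right)} - \left(2303 + \left(-12\right)^{2} - -1152\right) = - \frac{39}{\left(-8\right) 10} - \left(2303 + 144 + 1152\right) = - \frac{39}{-80} - 3599 = \left(-39\right) \left(- \frac{1}{80}\right) - 3599 = \frac{39}{80} - 3599 = - \frac{287881}{80}$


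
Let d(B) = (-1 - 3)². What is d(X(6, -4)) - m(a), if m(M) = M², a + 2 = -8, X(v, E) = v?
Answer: -84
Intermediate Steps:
a = -10 (a = -2 - 8 = -10)
d(B) = 16 (d(B) = (-4)² = 16)
d(X(6, -4)) - m(a) = 16 - 1*(-10)² = 16 - 1*100 = 16 - 100 = -84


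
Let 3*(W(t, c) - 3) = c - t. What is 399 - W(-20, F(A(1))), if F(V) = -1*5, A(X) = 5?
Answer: 391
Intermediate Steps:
F(V) = -5
W(t, c) = 3 - t/3 + c/3 (W(t, c) = 3 + (c - t)/3 = 3 + (-t/3 + c/3) = 3 - t/3 + c/3)
399 - W(-20, F(A(1))) = 399 - (3 - ⅓*(-20) + (⅓)*(-5)) = 399 - (3 + 20/3 - 5/3) = 399 - 1*8 = 399 - 8 = 391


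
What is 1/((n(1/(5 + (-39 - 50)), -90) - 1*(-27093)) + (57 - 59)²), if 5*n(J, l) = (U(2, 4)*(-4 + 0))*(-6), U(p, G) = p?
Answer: 5/135533 ≈ 3.6891e-5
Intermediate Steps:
n(J, l) = 48/5 (n(J, l) = ((2*(-4 + 0))*(-6))/5 = ((2*(-4))*(-6))/5 = (-8*(-6))/5 = (⅕)*48 = 48/5)
1/((n(1/(5 + (-39 - 50)), -90) - 1*(-27093)) + (57 - 59)²) = 1/((48/5 - 1*(-27093)) + (57 - 59)²) = 1/((48/5 + 27093) + (-2)²) = 1/(135513/5 + 4) = 1/(135533/5) = 5/135533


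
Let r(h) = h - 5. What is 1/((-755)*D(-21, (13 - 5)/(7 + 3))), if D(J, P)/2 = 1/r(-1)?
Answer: 3/755 ≈ 0.0039735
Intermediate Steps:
r(h) = -5 + h
D(J, P) = -⅓ (D(J, P) = 2/(-5 - 1) = 2/(-6) = 2*(-⅙) = -⅓)
1/((-755)*D(-21, (13 - 5)/(7 + 3))) = 1/((-755)*(-⅓)) = -1/755*(-3) = 3/755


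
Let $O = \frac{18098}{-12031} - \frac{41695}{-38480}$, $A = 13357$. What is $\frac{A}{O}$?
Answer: $- \frac{1236732323632}{38955699} \approx -31747.0$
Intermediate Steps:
$O = - \frac{38955699}{92590576}$ ($O = 18098 \left(- \frac{1}{12031}\right) - - \frac{8339}{7696} = - \frac{18098}{12031} + \frac{8339}{7696} = - \frac{38955699}{92590576} \approx -0.42073$)
$\frac{A}{O} = \frac{13357}{- \frac{38955699}{92590576}} = 13357 \left(- \frac{92590576}{38955699}\right) = - \frac{1236732323632}{38955699}$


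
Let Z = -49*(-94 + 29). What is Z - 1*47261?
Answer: -44076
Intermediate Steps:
Z = 3185 (Z = -49*(-65) = 3185)
Z - 1*47261 = 3185 - 1*47261 = 3185 - 47261 = -44076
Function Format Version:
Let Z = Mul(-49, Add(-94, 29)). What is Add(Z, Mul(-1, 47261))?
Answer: -44076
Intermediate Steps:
Z = 3185 (Z = Mul(-49, -65) = 3185)
Add(Z, Mul(-1, 47261)) = Add(3185, Mul(-1, 47261)) = Add(3185, -47261) = -44076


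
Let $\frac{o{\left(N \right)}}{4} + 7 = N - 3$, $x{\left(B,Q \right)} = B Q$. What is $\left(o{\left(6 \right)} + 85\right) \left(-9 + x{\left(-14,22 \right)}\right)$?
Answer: $-21873$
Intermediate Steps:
$o{\left(N \right)} = -40 + 4 N$ ($o{\left(N \right)} = -28 + 4 \left(N - 3\right) = -28 + 4 \left(-3 + N\right) = -28 + \left(-12 + 4 N\right) = -40 + 4 N$)
$\left(o{\left(6 \right)} + 85\right) \left(-9 + x{\left(-14,22 \right)}\right) = \left(\left(-40 + 4 \cdot 6\right) + 85\right) \left(-9 - 308\right) = \left(\left(-40 + 24\right) + 85\right) \left(-9 - 308\right) = \left(-16 + 85\right) \left(-317\right) = 69 \left(-317\right) = -21873$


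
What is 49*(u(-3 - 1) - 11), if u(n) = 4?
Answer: -343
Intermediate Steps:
49*(u(-3 - 1) - 11) = 49*(4 - 11) = 49*(-7) = -343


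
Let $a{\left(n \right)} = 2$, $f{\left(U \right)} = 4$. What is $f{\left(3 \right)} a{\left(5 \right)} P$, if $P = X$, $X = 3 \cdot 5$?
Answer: $120$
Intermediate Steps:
$X = 15$
$P = 15$
$f{\left(3 \right)} a{\left(5 \right)} P = 4 \cdot 2 \cdot 15 = 8 \cdot 15 = 120$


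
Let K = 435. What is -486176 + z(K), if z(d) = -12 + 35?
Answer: -486153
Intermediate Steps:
z(d) = 23
-486176 + z(K) = -486176 + 23 = -486153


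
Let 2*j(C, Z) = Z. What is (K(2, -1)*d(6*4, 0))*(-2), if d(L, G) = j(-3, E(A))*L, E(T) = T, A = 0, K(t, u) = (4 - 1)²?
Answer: 0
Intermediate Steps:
K(t, u) = 9 (K(t, u) = 3² = 9)
j(C, Z) = Z/2
d(L, G) = 0 (d(L, G) = ((½)*0)*L = 0*L = 0)
(K(2, -1)*d(6*4, 0))*(-2) = (9*0)*(-2) = 0*(-2) = 0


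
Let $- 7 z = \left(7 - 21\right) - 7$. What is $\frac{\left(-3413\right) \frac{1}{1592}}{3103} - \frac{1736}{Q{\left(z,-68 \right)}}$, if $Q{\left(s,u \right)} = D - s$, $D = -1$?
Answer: $\frac{2143946171}{4939976} \approx 434.0$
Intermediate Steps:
$z = 3$ ($z = - \frac{\left(7 - 21\right) - 7}{7} = - \frac{-14 - 7}{7} = \left(- \frac{1}{7}\right) \left(-21\right) = 3$)
$Q{\left(s,u \right)} = -1 - s$
$\frac{\left(-3413\right) \frac{1}{1592}}{3103} - \frac{1736}{Q{\left(z,-68 \right)}} = \frac{\left(-3413\right) \frac{1}{1592}}{3103} - \frac{1736}{-1 - 3} = \left(-3413\right) \frac{1}{1592} \cdot \frac{1}{3103} - \frac{1736}{-1 - 3} = \left(- \frac{3413}{1592}\right) \frac{1}{3103} - \frac{1736}{-4} = - \frac{3413}{4939976} - -434 = - \frac{3413}{4939976} + 434 = \frac{2143946171}{4939976}$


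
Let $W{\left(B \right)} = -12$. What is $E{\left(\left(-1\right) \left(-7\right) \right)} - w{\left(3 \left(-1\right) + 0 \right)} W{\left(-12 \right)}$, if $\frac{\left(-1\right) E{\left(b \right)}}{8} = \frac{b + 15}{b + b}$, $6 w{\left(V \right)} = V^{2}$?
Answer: $\frac{38}{7} \approx 5.4286$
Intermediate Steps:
$w{\left(V \right)} = \frac{V^{2}}{6}$
$E{\left(b \right)} = - \frac{4 \left(15 + b\right)}{b}$ ($E{\left(b \right)} = - 8 \frac{b + 15}{b + b} = - 8 \frac{15 + b}{2 b} = - \frac{4 \left(15 + b\right)}{b}$)
$E{\left(\left(-1\right) \left(-7\right) \right)} - w{\left(3 \left(-1\right) + 0 \right)} W{\left(-12 \right)} = \left(-4 - \frac{60}{\left(-1\right) \left(-7\right)}\right) - \frac{\left(3 \left(-1\right) + 0\right)^{2}}{6} \left(-12\right) = \left(-4 - \frac{60}{7}\right) - \frac{\left(-3 + 0\right)^{2}}{6} \left(-12\right) = \left(-4 - \frac{60}{7}\right) - \frac{\left(-3\right)^{2}}{6} \left(-12\right) = \left(-4 - \frac{60}{7}\right) - \frac{1}{6} \cdot 9 \left(-12\right) = - \frac{88}{7} - \frac{3}{2} \left(-12\right) = - \frac{88}{7} - -18 = - \frac{88}{7} + 18 = \frac{38}{7}$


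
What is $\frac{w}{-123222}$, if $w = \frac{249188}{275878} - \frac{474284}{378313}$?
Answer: $\frac{3047788459}{1071705208919059} \approx 2.8439 \cdot 10^{-6}$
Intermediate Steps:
$w = - \frac{18286730754}{52184116907}$ ($w = 249188 \cdot \frac{1}{275878} - \frac{474284}{378313} = \frac{124594}{137939} - \frac{474284}{378313} = - \frac{18286730754}{52184116907} \approx -0.35043$)
$\frac{w}{-123222} = - \frac{18286730754}{52184116907 \left(-123222\right)} = \left(- \frac{18286730754}{52184116907}\right) \left(- \frac{1}{123222}\right) = \frac{3047788459}{1071705208919059}$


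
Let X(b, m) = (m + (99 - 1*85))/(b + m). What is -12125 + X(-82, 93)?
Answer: -133268/11 ≈ -12115.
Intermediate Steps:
X(b, m) = (14 + m)/(b + m) (X(b, m) = (m + (99 - 85))/(b + m) = (m + 14)/(b + m) = (14 + m)/(b + m))
-12125 + X(-82, 93) = -12125 + (14 + 93)/(-82 + 93) = -12125 + 107/11 = -133268/11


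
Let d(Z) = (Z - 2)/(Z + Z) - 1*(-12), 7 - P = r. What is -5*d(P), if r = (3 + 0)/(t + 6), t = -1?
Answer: -1975/32 ≈ -61.719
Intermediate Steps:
r = ⅗ (r = (3 + 0)/(-1 + 6) = 3/5 = 3*(⅕) = ⅗ ≈ 0.60000)
P = 32/5 (P = 7 - 1*⅗ = 7 - ⅗ = 32/5 ≈ 6.4000)
d(Z) = 12 + (-2 + Z)/(2*Z) (d(Z) = (-2 + Z)/((2*Z)) + 12 = (-2 + Z)*(1/(2*Z)) + 12 = (-2 + Z)/(2*Z) + 12 = 12 + (-2 + Z)/(2*Z))
-5*d(P) = -5*(25/2 - 1/32/5) = -5*(25/2 - 1*5/32) = -5*(25/2 - 5/32) = -5*395/32 = -1975/32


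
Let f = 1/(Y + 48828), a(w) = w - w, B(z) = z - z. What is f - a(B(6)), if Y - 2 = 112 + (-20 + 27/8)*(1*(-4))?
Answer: 2/98017 ≈ 2.0405e-5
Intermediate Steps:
B(z) = 0
Y = 361/2 (Y = 2 + (112 + (-20 + 27/8)*(1*(-4))) = 2 + (112 + (-20 + 27*(⅛))*(-4)) = 2 + (112 + (-20 + 27/8)*(-4)) = 2 + (112 - 133/8*(-4)) = 2 + (112 + 133/2) = 2 + 357/2 = 361/2 ≈ 180.50)
a(w) = 0
f = 2/98017 (f = 1/(361/2 + 48828) = 1/(98017/2) = 2/98017 ≈ 2.0405e-5)
f - a(B(6)) = 2/98017 - 1*0 = 2/98017 + 0 = 2/98017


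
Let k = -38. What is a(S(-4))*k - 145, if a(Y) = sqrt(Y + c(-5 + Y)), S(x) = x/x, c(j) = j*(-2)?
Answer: -259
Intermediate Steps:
c(j) = -2*j
S(x) = 1
a(Y) = sqrt(10 - Y) (a(Y) = sqrt(Y - 2*(-5 + Y)) = sqrt(Y + (10 - 2*Y)) = sqrt(10 - Y))
a(S(-4))*k - 145 = sqrt(10 - 1*1)*(-38) - 145 = sqrt(10 - 1)*(-38) - 145 = sqrt(9)*(-38) - 145 = 3*(-38) - 145 = -114 - 145 = -259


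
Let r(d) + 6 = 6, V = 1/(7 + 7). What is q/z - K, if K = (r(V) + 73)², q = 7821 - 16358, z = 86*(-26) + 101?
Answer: -11368878/2135 ≈ -5325.0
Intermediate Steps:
V = 1/14 ≈ 0.071429
r(d) = 0 (r(d) = -6 + 6 = 0)
z = -2135 (z = -2236 + 101 = -2135)
q = -8537
K = 5329 (K = (0 + 73)² = 73² = 5329)
q/z - K = -8537/(-2135) - 1*5329 = -8537*(-1/2135) - 5329 = 8537/2135 - 5329 = -11368878/2135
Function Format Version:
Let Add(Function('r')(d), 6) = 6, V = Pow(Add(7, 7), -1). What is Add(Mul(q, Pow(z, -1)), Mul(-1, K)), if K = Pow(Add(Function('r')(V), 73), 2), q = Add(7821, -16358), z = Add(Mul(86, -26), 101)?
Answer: Rational(-11368878, 2135) ≈ -5325.0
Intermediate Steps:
V = Rational(1, 14) (V = Pow(14, -1) = Rational(1, 14) ≈ 0.071429)
Function('r')(d) = 0 (Function('r')(d) = Add(-6, 6) = 0)
z = -2135 (z = Add(-2236, 101) = -2135)
q = -8537
K = 5329 (K = Pow(Add(0, 73), 2) = Pow(73, 2) = 5329)
Add(Mul(q, Pow(z, -1)), Mul(-1, K)) = Add(Mul(-8537, Pow(-2135, -1)), Mul(-1, 5329)) = Add(Mul(-8537, Rational(-1, 2135)), -5329) = Add(Rational(8537, 2135), -5329) = Rational(-11368878, 2135)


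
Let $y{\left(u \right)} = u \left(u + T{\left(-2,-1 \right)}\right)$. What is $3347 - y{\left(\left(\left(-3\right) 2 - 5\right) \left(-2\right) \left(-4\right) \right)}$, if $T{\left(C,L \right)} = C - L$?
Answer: $-4485$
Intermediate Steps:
$y{\left(u \right)} = u \left(-1 + u\right)$ ($y{\left(u \right)} = u \left(u - 1\right) = u \left(-1 + u\right)$)
$3347 - y{\left(\left(\left(-3\right) 2 - 5\right) \left(-2\right) \left(-4\right) \right)} = 3347 - \left(\left(-3\right) 2 - 5\right) \left(-2\right) \left(-4\right) \left(-1 + \left(\left(-3\right) 2 - 5\right) \left(-2\right) \left(-4\right)\right) = 3347 - \left(-6 - 5\right) \left(-2\right) \left(-4\right) \left(-1 + \left(-6 - 5\right) \left(-2\right) \left(-4\right)\right) = 3347 - \left(-11\right) \left(-2\right) \left(-4\right) \left(-1 + \left(-11\right) \left(-2\right) \left(-4\right)\right) = 3347 - 22 \left(-4\right) \left(-1 + 22 \left(-4\right)\right) = 3347 - - 88 \left(-1 - 88\right) = 3347 - \left(-88\right) \left(-89\right) = 3347 - 7832 = -4485$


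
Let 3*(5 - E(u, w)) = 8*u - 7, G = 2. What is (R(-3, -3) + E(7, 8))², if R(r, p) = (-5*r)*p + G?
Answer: 26569/9 ≈ 2952.1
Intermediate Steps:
R(r, p) = 2 - 5*p*r (R(r, p) = (-5*r)*p + 2 = -5*p*r + 2 = 2 - 5*p*r)
E(u, w) = 22/3 - 8*u/3 (E(u, w) = 5 - (8*u - 7)/3 = 5 - (-7 + 8*u)/3 = 5 + (7/3 - 8*u/3) = 22/3 - 8*u/3)
(R(-3, -3) + E(7, 8))² = ((2 - 5*(-3)*(-3)) + (22/3 - 8/3*7))² = ((2 - 45) + (22/3 - 56/3))² = (-43 - 34/3)² = (-163/3)² = 26569/9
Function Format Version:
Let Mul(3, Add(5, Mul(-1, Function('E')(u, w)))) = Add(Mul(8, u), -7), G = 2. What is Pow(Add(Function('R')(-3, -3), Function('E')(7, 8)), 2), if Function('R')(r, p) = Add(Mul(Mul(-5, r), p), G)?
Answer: Rational(26569, 9) ≈ 2952.1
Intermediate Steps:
Function('R')(r, p) = Add(2, Mul(-5, p, r)) (Function('R')(r, p) = Add(Mul(Mul(-5, r), p), 2) = Add(Mul(-5, p, r), 2) = Add(2, Mul(-5, p, r)))
Function('E')(u, w) = Add(Rational(22, 3), Mul(Rational(-8, 3), u)) (Function('E')(u, w) = Add(5, Mul(Rational(-1, 3), Add(Mul(8, u), -7))) = Add(5, Mul(Rational(-1, 3), Add(-7, Mul(8, u)))) = Add(5, Add(Rational(7, 3), Mul(Rational(-8, 3), u))) = Add(Rational(22, 3), Mul(Rational(-8, 3), u)))
Pow(Add(Function('R')(-3, -3), Function('E')(7, 8)), 2) = Pow(Add(Add(2, Mul(-5, -3, -3)), Add(Rational(22, 3), Mul(Rational(-8, 3), 7))), 2) = Pow(Add(Add(2, -45), Add(Rational(22, 3), Rational(-56, 3))), 2) = Pow(Add(-43, Rational(-34, 3)), 2) = Pow(Rational(-163, 3), 2) = Rational(26569, 9)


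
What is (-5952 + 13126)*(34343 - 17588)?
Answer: 120200370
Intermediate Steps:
(-5952 + 13126)*(34343 - 17588) = 7174*16755 = 120200370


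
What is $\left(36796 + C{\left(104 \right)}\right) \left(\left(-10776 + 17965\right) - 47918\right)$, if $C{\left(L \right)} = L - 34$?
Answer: $-1501515314$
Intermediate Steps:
$C{\left(L \right)} = -34 + L$
$\left(36796 + C{\left(104 \right)}\right) \left(\left(-10776 + 17965\right) - 47918\right) = \left(36796 + \left(-34 + 104\right)\right) \left(\left(-10776 + 17965\right) - 47918\right) = \left(36796 + 70\right) \left(7189 - 47918\right) = 36866 \left(-40729\right) = -1501515314$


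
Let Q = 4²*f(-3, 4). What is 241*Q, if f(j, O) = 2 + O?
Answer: 23136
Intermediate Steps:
Q = 96 (Q = 4²*(2 + 4) = 16*6 = 96)
241*Q = 241*96 = 23136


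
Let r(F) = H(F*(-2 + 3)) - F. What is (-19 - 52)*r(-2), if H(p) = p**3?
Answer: 426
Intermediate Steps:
r(F) = F**3 - F (r(F) = (F*(-2 + 3))**3 - F = (F*1)**3 - F = F**3 - F)
(-19 - 52)*r(-2) = (-19 - 52)*((-2)**3 - 1*(-2)) = -71*(-8 + 2) = -71*(-6) = 426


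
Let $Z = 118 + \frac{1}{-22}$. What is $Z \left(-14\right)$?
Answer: $- \frac{18165}{11} \approx -1651.4$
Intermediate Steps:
$Z = \frac{2595}{22}$ ($Z = 118 - \frac{1}{22} = \frac{2595}{22} \approx 117.95$)
$Z \left(-14\right) = \frac{2595}{22} \left(-14\right) = - \frac{18165}{11}$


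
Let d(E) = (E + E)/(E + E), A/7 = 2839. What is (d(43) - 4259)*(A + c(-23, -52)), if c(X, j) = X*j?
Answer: -89711802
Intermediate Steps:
A = 19873 (A = 7*2839 = 19873)
d(E) = 1 (d(E) = (2*E)/((2*E)) = (2*E)*(1/(2*E)) = 1)
(d(43) - 4259)*(A + c(-23, -52)) = (1 - 4259)*(19873 - 23*(-52)) = -4258*(19873 + 1196) = -4258*21069 = -89711802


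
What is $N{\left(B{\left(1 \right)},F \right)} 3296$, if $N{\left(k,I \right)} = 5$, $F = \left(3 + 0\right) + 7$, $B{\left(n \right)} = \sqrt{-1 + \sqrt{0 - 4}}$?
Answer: $16480$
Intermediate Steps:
$B{\left(n \right)} = \sqrt{-1 + 2 i}$ ($B{\left(n \right)} = \sqrt{-1 + \sqrt{-4}} = \sqrt{-1 + 2 i}$)
$F = 10$ ($F = 3 + 7 = 10$)
$N{\left(B{\left(1 \right)},F \right)} 3296 = 5 \cdot 3296 = 16480$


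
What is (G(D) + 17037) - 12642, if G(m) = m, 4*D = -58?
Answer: 8761/2 ≈ 4380.5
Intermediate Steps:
D = -29/2 (D = (¼)*(-58) = -29/2 ≈ -14.500)
(G(D) + 17037) - 12642 = (-29/2 + 17037) - 12642 = 34045/2 - 12642 = 8761/2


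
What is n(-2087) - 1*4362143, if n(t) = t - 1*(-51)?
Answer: -4364179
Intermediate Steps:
n(t) = 51 + t (n(t) = t + 51 = 51 + t)
n(-2087) - 1*4362143 = (51 - 2087) - 1*4362143 = -2036 - 4362143 = -4364179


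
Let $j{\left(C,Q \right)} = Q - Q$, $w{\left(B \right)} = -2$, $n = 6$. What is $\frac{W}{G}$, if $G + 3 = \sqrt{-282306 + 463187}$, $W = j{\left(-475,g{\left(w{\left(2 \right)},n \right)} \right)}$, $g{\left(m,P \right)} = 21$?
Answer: $0$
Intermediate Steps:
$j{\left(C,Q \right)} = 0$
$W = 0$
$G = -3 + \sqrt{180881}$ ($G = -3 + \sqrt{-282306 + 463187} = -3 + \sqrt{180881} \approx 422.3$)
$\frac{W}{G} = \frac{0}{-3 + \sqrt{180881}} = 0$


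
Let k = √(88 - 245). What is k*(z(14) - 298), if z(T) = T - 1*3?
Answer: -287*I*√157 ≈ -3596.1*I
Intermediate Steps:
k = I*√157 (k = √(-157) = I*√157 ≈ 12.53*I)
z(T) = -3 + T (z(T) = T - 3 = -3 + T)
k*(z(14) - 298) = (I*√157)*((-3 + 14) - 298) = (I*√157)*(11 - 298) = (I*√157)*(-287) = -287*I*√157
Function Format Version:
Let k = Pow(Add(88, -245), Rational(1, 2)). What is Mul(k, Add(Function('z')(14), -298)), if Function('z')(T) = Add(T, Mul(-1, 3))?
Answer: Mul(-287, I, Pow(157, Rational(1, 2))) ≈ Mul(-3596.1, I)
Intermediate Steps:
k = Mul(I, Pow(157, Rational(1, 2))) (k = Pow(-157, Rational(1, 2)) = Mul(I, Pow(157, Rational(1, 2))) ≈ Mul(12.530, I))
Function('z')(T) = Add(-3, T) (Function('z')(T) = Add(T, -3) = Add(-3, T))
Mul(k, Add(Function('z')(14), -298)) = Mul(Mul(I, Pow(157, Rational(1, 2))), Add(Add(-3, 14), -298)) = Mul(Mul(I, Pow(157, Rational(1, 2))), Add(11, -298)) = Mul(Mul(I, Pow(157, Rational(1, 2))), -287) = Mul(-287, I, Pow(157, Rational(1, 2)))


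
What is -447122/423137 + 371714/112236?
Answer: 4119337001/1826584782 ≈ 2.2552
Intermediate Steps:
-447122/423137 + 371714/112236 = -447122*1/423137 + 371714*(1/112236) = -34394/32549 + 185857/56118 = 4119337001/1826584782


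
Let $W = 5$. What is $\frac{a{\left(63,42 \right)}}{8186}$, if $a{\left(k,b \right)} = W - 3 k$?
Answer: $- \frac{92}{4093} \approx -0.022477$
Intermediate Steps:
$a{\left(k,b \right)} = 5 - 3 k$
$\frac{a{\left(63,42 \right)}}{8186} = \frac{5 - 189}{8186} = \left(5 - 189\right) \frac{1}{8186} = \left(-184\right) \frac{1}{8186} = - \frac{92}{4093}$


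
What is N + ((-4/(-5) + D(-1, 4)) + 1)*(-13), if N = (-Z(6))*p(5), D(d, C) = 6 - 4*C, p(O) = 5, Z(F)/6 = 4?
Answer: -67/5 ≈ -13.400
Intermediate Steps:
Z(F) = 24 (Z(F) = 6*4 = 24)
N = -120 (N = -1*24*5 = -24*5 = -120)
N + ((-4/(-5) + D(-1, 4)) + 1)*(-13) = -120 + ((-4/(-5) + (6 - 4*4)) + 1)*(-13) = -120 + ((-4*(-⅕) + (6 - 16)) + 1)*(-13) = -120 + ((⅘ - 10) + 1)*(-13) = -120 + (-46/5 + 1)*(-13) = -120 - 41/5*(-13) = -120 + 533/5 = -67/5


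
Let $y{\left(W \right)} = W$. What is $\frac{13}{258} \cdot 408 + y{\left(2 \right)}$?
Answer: $\frac{970}{43} \approx 22.558$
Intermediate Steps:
$\frac{13}{258} \cdot 408 + y{\left(2 \right)} = \frac{13}{258} \cdot 408 + 2 = \frac{884}{43} + 2 = \frac{970}{43}$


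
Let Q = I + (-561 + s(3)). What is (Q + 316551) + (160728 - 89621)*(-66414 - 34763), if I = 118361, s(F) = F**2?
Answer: -7193958579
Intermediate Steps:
Q = 117809 (Q = 118361 + (-561 + 3**2) = 118361 + (-561 + 9) = 118361 - 552 = 117809)
(Q + 316551) + (160728 - 89621)*(-66414 - 34763) = (117809 + 316551) + (160728 - 89621)*(-66414 - 34763) = 434360 + 71107*(-101177) = 434360 - 7194392939 = -7193958579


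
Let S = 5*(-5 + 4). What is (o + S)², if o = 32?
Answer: 729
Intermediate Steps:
S = -5 (S = 5*(-1) = -5)
(o + S)² = (32 - 5)² = 27² = 729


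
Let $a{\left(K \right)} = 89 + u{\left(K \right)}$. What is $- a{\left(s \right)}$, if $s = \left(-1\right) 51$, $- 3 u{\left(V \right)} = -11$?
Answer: $- \frac{278}{3} \approx -92.667$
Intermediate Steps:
$u{\left(V \right)} = \frac{11}{3}$ ($u{\left(V \right)} = \left(- \frac{1}{3}\right) \left(-11\right) = \frac{11}{3}$)
$s = -51$
$a{\left(K \right)} = \frac{278}{3}$ ($a{\left(K \right)} = 89 + \frac{11}{3} = \frac{278}{3}$)
$- a{\left(s \right)} = \left(-1\right) \frac{278}{3} = - \frac{278}{3}$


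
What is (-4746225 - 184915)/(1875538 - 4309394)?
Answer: 1232785/608464 ≈ 2.0261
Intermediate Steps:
(-4746225 - 184915)/(1875538 - 4309394) = -4931140/(-2433856) = -4931140*(-1/2433856) = 1232785/608464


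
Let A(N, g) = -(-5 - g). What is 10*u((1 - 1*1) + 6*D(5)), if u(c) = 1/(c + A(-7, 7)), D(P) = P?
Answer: 5/21 ≈ 0.23810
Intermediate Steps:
A(N, g) = 5 + g
u(c) = 1/(12 + c) (u(c) = 1/(c + (5 + 7)) = 1/(c + 12) = 1/(12 + c))
10*u((1 - 1*1) + 6*D(5)) = 10/(12 + ((1 - 1*1) + 6*5)) = 10/(12 + ((1 - 1) + 30)) = 10/(12 + (0 + 30)) = 10/(12 + 30) = 10/42 = 10*(1/42) = 5/21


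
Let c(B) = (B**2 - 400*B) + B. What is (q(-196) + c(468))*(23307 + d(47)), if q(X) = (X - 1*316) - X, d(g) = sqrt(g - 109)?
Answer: 745264632 + 31976*I*sqrt(62) ≈ 7.4526e+8 + 2.5178e+5*I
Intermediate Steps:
d(g) = sqrt(-109 + g)
q(X) = -316 (q(X) = (X - 316) - X = (-316 + X) - X = -316)
c(B) = B**2 - 399*B
(q(-196) + c(468))*(23307 + d(47)) = (-316 + 468*(-399 + 468))*(23307 + sqrt(-109 + 47)) = (-316 + 468*69)*(23307 + sqrt(-62)) = (-316 + 32292)*(23307 + I*sqrt(62)) = 31976*(23307 + I*sqrt(62)) = 745264632 + 31976*I*sqrt(62)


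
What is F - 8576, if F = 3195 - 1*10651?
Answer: -16032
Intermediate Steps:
F = -7456 (F = 3195 - 10651 = -7456)
F - 8576 = -7456 - 8576 = -16032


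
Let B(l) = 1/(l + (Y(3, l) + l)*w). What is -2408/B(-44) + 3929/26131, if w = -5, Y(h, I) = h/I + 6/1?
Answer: -101290977199/287441 ≈ -3.5239e+5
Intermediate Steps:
Y(h, I) = 6 + h/I (Y(h, I) = h/I + 6*1 = h/I + 6 = 6 + h/I)
B(l) = 1/(-30 - 15/l - 4*l) (B(l) = 1/(l + ((6 + 3/l) + l)*(-5)) = 1/(l + (6 + l + 3/l)*(-5)) = 1/(l + (-30 - 15/l - 5*l)) = 1/(-30 - 15/l - 4*l))
-2408/B(-44) + 3929/26131 = -2408/((-44/(-15 - 30*(-44) - 4*(-44)²))) + 3929/26131 = -2408/((-44/(-15 + 1320 - 4*1936))) + 3929*(1/26131) = -2408/((-44/(-15 + 1320 - 7744))) + 3929/26131 = -2408/((-44/(-6439))) + 3929/26131 = -2408/((-44*(-1/6439))) + 3929/26131 = -2408/44/6439 + 3929/26131 = -2408*6439/44 + 3929/26131 = -3876278/11 + 3929/26131 = -101290977199/287441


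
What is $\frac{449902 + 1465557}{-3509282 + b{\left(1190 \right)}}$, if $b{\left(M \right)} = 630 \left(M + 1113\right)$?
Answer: $- \frac{39091}{42008} \approx -0.93056$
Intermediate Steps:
$b{\left(M \right)} = 701190 + 630 M$ ($b{\left(M \right)} = 630 \left(1113 + M\right) = 701190 + 630 M$)
$\frac{449902 + 1465557}{-3509282 + b{\left(1190 \right)}} = \frac{449902 + 1465557}{-3509282 + \left(701190 + 630 \cdot 1190\right)} = \frac{1915459}{-3509282 + \left(701190 + 749700\right)} = \frac{1915459}{-3509282 + 1450890} = \frac{1915459}{-2058392} = 1915459 \left(- \frac{1}{2058392}\right) = - \frac{39091}{42008}$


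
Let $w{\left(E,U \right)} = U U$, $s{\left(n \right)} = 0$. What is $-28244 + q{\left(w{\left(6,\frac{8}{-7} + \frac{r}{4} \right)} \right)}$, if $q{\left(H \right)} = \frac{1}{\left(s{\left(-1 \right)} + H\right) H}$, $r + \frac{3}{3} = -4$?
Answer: $- \frac{569147646868}{20151121} \approx -28244.0$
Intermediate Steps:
$r = -5$ ($r = -1 - 4 = -5$)
$w{\left(E,U \right)} = U^{2}$
$q{\left(H \right)} = \frac{1}{H^{2}}$ ($q{\left(H \right)} = \frac{1}{\left(0 + H\right) H} = \frac{1}{H H} = \frac{1}{H^{2}}$)
$-28244 + q{\left(w{\left(6,\frac{8}{-7} + \frac{r}{4} \right)} \right)} = -28244 + \frac{1}{\left(\frac{8}{-7} - \frac{5}{4}\right)^{4}} = -28244 + \frac{1}{\left(8 \left(- \frac{1}{7}\right) - \frac{5}{4}\right)^{4}} = -28244 + \frac{1}{\left(- \frac{8}{7} - \frac{5}{4}\right)^{4}} = -28244 + \frac{1}{\frac{20151121}{614656}} = -28244 + \frac{614656}{20151121} = - \frac{569147646868}{20151121}$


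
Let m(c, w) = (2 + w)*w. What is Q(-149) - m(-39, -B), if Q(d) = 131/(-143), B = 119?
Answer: -1991120/143 ≈ -13924.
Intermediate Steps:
m(c, w) = w*(2 + w)
Q(d) = -131/143 (Q(d) = 131*(-1/143) = -131/143)
Q(-149) - m(-39, -B) = -131/143 - (-1*119)*(2 - 1*119) = -131/143 - (-119)*(2 - 119) = -131/143 - (-119)*(-117) = -131/143 - 1*13923 = -131/143 - 13923 = -1991120/143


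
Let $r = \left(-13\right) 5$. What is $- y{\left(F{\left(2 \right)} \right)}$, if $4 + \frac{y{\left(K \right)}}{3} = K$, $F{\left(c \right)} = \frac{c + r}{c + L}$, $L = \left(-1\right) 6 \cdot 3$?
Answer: $\frac{3}{16} \approx 0.1875$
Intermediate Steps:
$r = -65$
$L = -18$ ($L = \left(-6\right) 3 = -18$)
$F{\left(c \right)} = \frac{-65 + c}{-18 + c}$ ($F{\left(c \right)} = \frac{c - 65}{c - 18} = \frac{-65 + c}{-18 + c}$)
$y{\left(K \right)} = -12 + 3 K$
$- y{\left(F{\left(2 \right)} \right)} = - (-12 + 3 \frac{-65 + 2}{-18 + 2}) = - (-12 + 3 \frac{1}{-16} \left(-63\right)) = - (-12 + 3 \left(\left(- \frac{1}{16}\right) \left(-63\right)\right)) = - (-12 + 3 \cdot \frac{63}{16}) = - (-12 + \frac{189}{16}) = \left(-1\right) \left(- \frac{3}{16}\right) = \frac{3}{16}$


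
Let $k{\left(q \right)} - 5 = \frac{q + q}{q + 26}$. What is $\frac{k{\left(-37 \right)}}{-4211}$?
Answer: $- \frac{129}{46321} \approx -0.0027849$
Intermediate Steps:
$k{\left(q \right)} = 5 + \frac{2 q}{26 + q}$ ($k{\left(q \right)} = 5 + \frac{q + q}{q + 26} = 5 + \frac{2 q}{26 + q}$)
$\frac{k{\left(-37 \right)}}{-4211} = \frac{\frac{1}{26 - 37} \left(130 + 7 \left(-37\right)\right)}{-4211} = \frac{130 - 259}{-11} \left(- \frac{1}{4211}\right) = \left(- \frac{1}{11}\right) \left(-129\right) \left(- \frac{1}{4211}\right) = \frac{129}{11} \left(- \frac{1}{4211}\right) = - \frac{129}{46321}$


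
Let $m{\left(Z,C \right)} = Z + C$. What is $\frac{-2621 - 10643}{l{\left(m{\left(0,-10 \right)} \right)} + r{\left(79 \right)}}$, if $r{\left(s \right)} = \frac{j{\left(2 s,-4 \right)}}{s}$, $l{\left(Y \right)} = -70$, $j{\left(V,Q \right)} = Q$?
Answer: $\frac{523928}{2767} \approx 189.35$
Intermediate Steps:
$m{\left(Z,C \right)} = C + Z$
$r{\left(s \right)} = - \frac{4}{s}$
$\frac{-2621 - 10643}{l{\left(m{\left(0,-10 \right)} \right)} + r{\left(79 \right)}} = \frac{-2621 - 10643}{-70 - \frac{4}{79}} = - \frac{13264}{-70 - \frac{4}{79}} = - \frac{13264}{- \frac{5534}{79}} = \left(-13264\right) \left(- \frac{79}{5534}\right) = \frac{523928}{2767}$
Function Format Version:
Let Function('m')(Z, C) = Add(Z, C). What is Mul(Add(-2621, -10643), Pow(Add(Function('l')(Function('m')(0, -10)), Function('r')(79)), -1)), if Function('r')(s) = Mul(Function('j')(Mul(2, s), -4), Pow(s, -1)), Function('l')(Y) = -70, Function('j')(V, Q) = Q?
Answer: Rational(523928, 2767) ≈ 189.35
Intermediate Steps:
Function('m')(Z, C) = Add(C, Z)
Function('r')(s) = Mul(-4, Pow(s, -1))
Mul(Add(-2621, -10643), Pow(Add(Function('l')(Function('m')(0, -10)), Function('r')(79)), -1)) = Mul(Add(-2621, -10643), Pow(Add(-70, Mul(-4, Pow(79, -1))), -1)) = Mul(-13264, Pow(Add(-70, Mul(-4, Rational(1, 79))), -1)) = Mul(-13264, Pow(Add(-70, Rational(-4, 79)), -1)) = Mul(-13264, Pow(Rational(-5534, 79), -1)) = Mul(-13264, Rational(-79, 5534)) = Rational(523928, 2767)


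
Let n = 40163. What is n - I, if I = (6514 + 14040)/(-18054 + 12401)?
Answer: 227061993/5653 ≈ 40167.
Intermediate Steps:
I = -20554/5653 (I = 20554/(-5653) = 20554*(-1/5653) = -20554/5653 ≈ -3.6359)
n - I = 40163 - 1*(-20554/5653) = 40163 + 20554/5653 = 227061993/5653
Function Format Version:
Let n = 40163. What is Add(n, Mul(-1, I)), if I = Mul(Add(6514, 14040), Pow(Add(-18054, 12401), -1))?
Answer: Rational(227061993, 5653) ≈ 40167.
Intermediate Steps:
I = Rational(-20554, 5653) (I = Mul(20554, Pow(-5653, -1)) = Mul(20554, Rational(-1, 5653)) = Rational(-20554, 5653) ≈ -3.6359)
Add(n, Mul(-1, I)) = Add(40163, Mul(-1, Rational(-20554, 5653))) = Add(40163, Rational(20554, 5653)) = Rational(227061993, 5653)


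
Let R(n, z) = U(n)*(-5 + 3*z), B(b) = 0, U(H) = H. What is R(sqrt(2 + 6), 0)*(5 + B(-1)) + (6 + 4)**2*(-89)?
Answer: -8900 - 50*sqrt(2) ≈ -8970.7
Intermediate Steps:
R(n, z) = n*(-5 + 3*z)
R(sqrt(2 + 6), 0)*(5 + B(-1)) + (6 + 4)**2*(-89) = (sqrt(2 + 6)*(-5 + 3*0))*(5 + 0) + (6 + 4)**2*(-89) = (sqrt(8)*(-5 + 0))*5 + 10**2*(-89) = ((2*sqrt(2))*(-5))*5 + 100*(-89) = -10*sqrt(2)*5 - 8900 = -50*sqrt(2) - 8900 = -8900 - 50*sqrt(2)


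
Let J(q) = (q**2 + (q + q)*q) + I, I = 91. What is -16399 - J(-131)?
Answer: -67973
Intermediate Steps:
J(q) = 91 + 3*q**2 (J(q) = (q**2 + (q + q)*q) + 91 = (q**2 + (2*q)*q) + 91 = (q**2 + 2*q**2) + 91 = 3*q**2 + 91 = 91 + 3*q**2)
-16399 - J(-131) = -16399 - (91 + 3*(-131)**2) = -16399 - (91 + 3*17161) = -16399 - (91 + 51483) = -16399 - 1*51574 = -16399 - 51574 = -67973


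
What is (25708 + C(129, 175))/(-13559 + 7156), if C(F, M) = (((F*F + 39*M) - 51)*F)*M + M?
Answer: -528619508/6403 ≈ -82558.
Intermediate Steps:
C(F, M) = M + F*M*(-51 + F² + 39*M) (C(F, M) = (((F² + 39*M) - 51)*F)*M + M = ((-51 + F² + 39*M)*F)*M + M = (F*(-51 + F² + 39*M))*M + M = F*M*(-51 + F² + 39*M) + M = M + F*M*(-51 + F² + 39*M))
(25708 + C(129, 175))/(-13559 + 7156) = (25708 + 175*(1 + 129³ - 51*129 + 39*129*175))/(-13559 + 7156) = (25708 + 175*(1 + 2146689 - 6579 + 880425))/(-6403) = (25708 + 175*3020536)*(-1/6403) = (25708 + 528593800)*(-1/6403) = 528619508*(-1/6403) = -528619508/6403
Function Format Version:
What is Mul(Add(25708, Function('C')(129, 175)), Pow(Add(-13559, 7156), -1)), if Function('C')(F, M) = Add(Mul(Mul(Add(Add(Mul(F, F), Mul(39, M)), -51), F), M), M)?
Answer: Rational(-528619508, 6403) ≈ -82558.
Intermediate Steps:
Function('C')(F, M) = Add(M, Mul(F, M, Add(-51, Pow(F, 2), Mul(39, M)))) (Function('C')(F, M) = Add(Mul(Mul(Add(Add(Pow(F, 2), Mul(39, M)), -51), F), M), M) = Add(Mul(Mul(Add(-51, Pow(F, 2), Mul(39, M)), F), M), M) = Add(Mul(Mul(F, Add(-51, Pow(F, 2), Mul(39, M))), M), M) = Add(Mul(F, M, Add(-51, Pow(F, 2), Mul(39, M))), M) = Add(M, Mul(F, M, Add(-51, Pow(F, 2), Mul(39, M)))))
Mul(Add(25708, Function('C')(129, 175)), Pow(Add(-13559, 7156), -1)) = Mul(Add(25708, Mul(175, Add(1, Pow(129, 3), Mul(-51, 129), Mul(39, 129, 175)))), Pow(Add(-13559, 7156), -1)) = Mul(Add(25708, Mul(175, Add(1, 2146689, -6579, 880425))), Pow(-6403, -1)) = Mul(Add(25708, Mul(175, 3020536)), Rational(-1, 6403)) = Mul(Add(25708, 528593800), Rational(-1, 6403)) = Mul(528619508, Rational(-1, 6403)) = Rational(-528619508, 6403)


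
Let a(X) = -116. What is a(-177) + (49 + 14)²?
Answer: 3853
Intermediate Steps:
a(-177) + (49 + 14)² = -116 + (49 + 14)² = -116 + 63² = -116 + 3969 = 3853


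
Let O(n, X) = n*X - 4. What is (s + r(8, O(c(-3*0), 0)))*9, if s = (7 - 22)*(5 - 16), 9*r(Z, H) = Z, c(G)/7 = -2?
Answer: 1493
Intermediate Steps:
c(G) = -14 (c(G) = 7*(-2) = -14)
O(n, X) = -4 + X*n (O(n, X) = X*n - 4 = -4 + X*n)
r(Z, H) = Z/9
s = 165 (s = -15*(-11) = 165)
(s + r(8, O(c(-3*0), 0)))*9 = (165 + (1/9)*8)*9 = (165 + 8/9)*9 = (1493/9)*9 = 1493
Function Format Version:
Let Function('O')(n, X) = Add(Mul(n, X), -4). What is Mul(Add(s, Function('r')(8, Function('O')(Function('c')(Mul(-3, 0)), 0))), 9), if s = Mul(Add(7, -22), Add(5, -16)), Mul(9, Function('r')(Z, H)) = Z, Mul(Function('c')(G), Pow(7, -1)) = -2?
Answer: 1493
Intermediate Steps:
Function('c')(G) = -14 (Function('c')(G) = Mul(7, -2) = -14)
Function('O')(n, X) = Add(-4, Mul(X, n)) (Function('O')(n, X) = Add(Mul(X, n), -4) = Add(-4, Mul(X, n)))
Function('r')(Z, H) = Mul(Rational(1, 9), Z)
s = 165 (s = Mul(-15, -11) = 165)
Mul(Add(s, Function('r')(8, Function('O')(Function('c')(Mul(-3, 0)), 0))), 9) = Mul(Add(165, Mul(Rational(1, 9), 8)), 9) = Mul(Add(165, Rational(8, 9)), 9) = Mul(Rational(1493, 9), 9) = 1493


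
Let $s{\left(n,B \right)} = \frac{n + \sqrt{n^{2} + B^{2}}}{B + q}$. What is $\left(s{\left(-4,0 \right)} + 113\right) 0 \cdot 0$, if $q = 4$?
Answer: $0$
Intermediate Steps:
$s{\left(n,B \right)} = \frac{n + \sqrt{B^{2} + n^{2}}}{4 + B}$ ($s{\left(n,B \right)} = \frac{n + \sqrt{n^{2} + B^{2}}}{B + 4} = \frac{n + \sqrt{B^{2} + n^{2}}}{4 + B}$)
$\left(s{\left(-4,0 \right)} + 113\right) 0 \cdot 0 = \left(\frac{-4 + \sqrt{0^{2} + \left(-4\right)^{2}}}{4 + 0} + 113\right) 0 \cdot 0 = \left(\frac{-4 + \sqrt{0 + 16}}{4} + 113\right) 0 = \left(\frac{-4 + \sqrt{16}}{4} + 113\right) 0 = \left(\frac{-4 + 4}{4} + 113\right) 0 = \left(\frac{1}{4} \cdot 0 + 113\right) 0 = \left(0 + 113\right) 0 = 113 \cdot 0 = 0$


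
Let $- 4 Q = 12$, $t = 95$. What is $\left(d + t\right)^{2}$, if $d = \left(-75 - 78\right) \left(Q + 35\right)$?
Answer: $23049601$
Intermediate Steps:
$Q = -3$ ($Q = \left(- \frac{1}{4}\right) 12 = -3$)
$d = -4896$ ($d = \left(-75 - 78\right) \left(-3 + 35\right) = \left(-153\right) 32 = -4896$)
$\left(d + t\right)^{2} = \left(-4896 + 95\right)^{2} = \left(-4801\right)^{2} = 23049601$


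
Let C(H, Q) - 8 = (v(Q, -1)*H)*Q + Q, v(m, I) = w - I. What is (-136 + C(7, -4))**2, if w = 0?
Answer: 25600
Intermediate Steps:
v(m, I) = -I (v(m, I) = 0 - I = -I)
C(H, Q) = 8 + Q + H*Q (C(H, Q) = 8 + (((-1*(-1))*H)*Q + Q) = 8 + ((1*H)*Q + Q) = 8 + (H*Q + Q) = 8 + (Q + H*Q) = 8 + Q + H*Q)
(-136 + C(7, -4))**2 = (-136 + (8 - 4 + 7*(-4)))**2 = (-136 + (8 - 4 - 28))**2 = (-136 - 24)**2 = (-160)**2 = 25600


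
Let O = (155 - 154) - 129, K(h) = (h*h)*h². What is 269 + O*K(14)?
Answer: -4916979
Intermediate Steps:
K(h) = h⁴ (K(h) = h²*h² = h⁴)
O = -128 (O = 1 - 129 = -128)
269 + O*K(14) = 269 - 128*14⁴ = 269 - 128*38416 = 269 - 4917248 = -4916979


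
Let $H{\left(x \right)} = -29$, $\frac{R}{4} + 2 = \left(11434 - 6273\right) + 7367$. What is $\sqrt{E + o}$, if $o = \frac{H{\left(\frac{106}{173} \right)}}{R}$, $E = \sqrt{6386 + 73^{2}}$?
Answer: $\frac{\sqrt{-363254 + 627602704 \sqrt{11715}}}{25052} \approx 10.404$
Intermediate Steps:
$R = 50104$ ($R = -8 + 4 \left(\left(11434 - 6273\right) + 7367\right) = -8 + 4 \left(5161 + 7367\right) = -8 + 4 \cdot 12528 = -8 + 50112 = 50104$)
$E = \sqrt{11715}$ ($E = \sqrt{6386 + 5329} = \sqrt{11715} \approx 108.24$)
$o = - \frac{29}{50104} \approx -0.0005788$
$\sqrt{E + o} = \sqrt{\sqrt{11715} - \frac{29}{50104}} = \sqrt{- \frac{29}{50104} + \sqrt{11715}}$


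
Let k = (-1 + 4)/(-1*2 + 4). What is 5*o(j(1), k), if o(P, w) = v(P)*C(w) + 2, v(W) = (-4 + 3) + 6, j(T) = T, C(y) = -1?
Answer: -15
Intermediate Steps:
k = 3/2 (k = 3/(-2 + 4) = 3/2 ≈ 1.5000)
v(W) = 5 (v(W) = -1 + 6 = 5)
o(P, w) = -3 (o(P, w) = 5*(-1) + 2 = -5 + 2 = -3)
5*o(j(1), k) = 5*(-3) = -15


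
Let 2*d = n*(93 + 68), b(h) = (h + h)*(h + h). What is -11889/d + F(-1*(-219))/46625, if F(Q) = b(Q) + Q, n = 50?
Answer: 8749158/7506625 ≈ 1.1655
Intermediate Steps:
b(h) = 4*h² (b(h) = (2*h)*(2*h) = 4*h²)
d = 4025 (d = (50*(93 + 68))/2 = (50*161)/2 = (½)*8050 = 4025)
F(Q) = Q + 4*Q² (F(Q) = 4*Q² + Q = Q + 4*Q²)
-11889/d + F(-1*(-219))/46625 = -11889/4025 + ((-1*(-219))*(1 + 4*(-1*(-219))))/46625 = -11889*1/4025 + (219*(1 + 4*219))*(1/46625) = -11889/4025 + (219*(1 + 876))*(1/46625) = -11889/4025 + (219*877)*(1/46625) = -11889/4025 + 192063*(1/46625) = -11889/4025 + 192063/46625 = 8749158/7506625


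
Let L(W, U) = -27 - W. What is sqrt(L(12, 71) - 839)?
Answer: I*sqrt(878) ≈ 29.631*I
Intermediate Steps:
sqrt(L(12, 71) - 839) = sqrt((-27 - 1*12) - 839) = sqrt((-27 - 12) - 839) = sqrt(-39 - 839) = sqrt(-878) = I*sqrt(878)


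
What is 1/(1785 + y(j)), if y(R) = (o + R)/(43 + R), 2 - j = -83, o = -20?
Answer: 128/228545 ≈ 0.00056006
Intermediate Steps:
j = 85 (j = 2 - 1*(-83) = 2 + 83 = 85)
y(R) = (-20 + R)/(43 + R)
1/(1785 + y(j)) = 1/(1785 + (-20 + 85)/(43 + 85)) = 1/(1785 + 65/128) = 1/(228545/128) = 128/228545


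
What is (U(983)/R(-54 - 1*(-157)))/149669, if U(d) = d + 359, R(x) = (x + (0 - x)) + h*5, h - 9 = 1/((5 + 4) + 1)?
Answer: 2684/13619879 ≈ 0.00019706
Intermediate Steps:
h = 91/10 (h = 9 + 1/((5 + 4) + 1) = 9 + 1/(9 + 1) = 9 + 1/10 = 91/10 ≈ 9.1000)
R(x) = 91/2 (R(x) = (x + (0 - x)) + (91/10)*5 = (x - x) + 91/2 = 0 + 91/2 = 91/2)
U(d) = 359 + d
(U(983)/R(-54 - 1*(-157)))/149669 = ((359 + 983)/(91/2))/149669 = (1342*(2/91))*(1/149669) = (2684/91)*(1/149669) = 2684/13619879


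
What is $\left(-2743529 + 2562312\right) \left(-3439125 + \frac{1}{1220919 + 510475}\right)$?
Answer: $\frac{46915350994771871}{75278} \approx 6.2323 \cdot 10^{11}$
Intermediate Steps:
$\left(-2743529 + 2562312\right) \left(-3439125 + \frac{1}{1220919 + 510475}\right) = - 181217 \left(-3439125 + \frac{1}{1731394}\right) = \left(-181217\right) \left(- \frac{5954480390249}{1731394}\right) = \frac{46915350994771871}{75278}$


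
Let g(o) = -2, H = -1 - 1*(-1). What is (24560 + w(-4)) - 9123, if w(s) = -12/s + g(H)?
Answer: 15438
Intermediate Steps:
H = 0 (H = -1 + 1 = 0)
w(s) = -2 - 12/s (w(s) = -12/s - 2 = -2 - 12/s)
(24560 + w(-4)) - 9123 = (24560 + (-2 - 12/(-4))) - 9123 = (24560 + (-2 - 12*(-1/4))) - 9123 = (24560 + (-2 + 3)) - 9123 = (24560 + 1) - 9123 = 24561 - 9123 = 15438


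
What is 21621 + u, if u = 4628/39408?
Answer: 213011249/9852 ≈ 21621.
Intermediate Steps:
u = 1157/9852 (u = 4628*(1/39408) = 1157/9852 ≈ 0.11744)
21621 + u = 21621 + 1157/9852 = 213011249/9852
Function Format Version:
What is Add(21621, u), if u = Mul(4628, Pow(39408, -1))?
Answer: Rational(213011249, 9852) ≈ 21621.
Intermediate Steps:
u = Rational(1157, 9852) (u = Mul(4628, Rational(1, 39408)) = Rational(1157, 9852) ≈ 0.11744)
Add(21621, u) = Add(21621, Rational(1157, 9852)) = Rational(213011249, 9852)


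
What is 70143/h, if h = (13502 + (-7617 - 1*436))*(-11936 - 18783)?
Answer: -70143/167387831 ≈ -0.00041904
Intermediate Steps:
h = -167387831 (h = (13502 + (-7617 - 436))*(-30719) = (13502 - 8053)*(-30719) = 5449*(-30719) = -167387831)
70143/h = 70143/(-167387831) = 70143*(-1/167387831) = -70143/167387831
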